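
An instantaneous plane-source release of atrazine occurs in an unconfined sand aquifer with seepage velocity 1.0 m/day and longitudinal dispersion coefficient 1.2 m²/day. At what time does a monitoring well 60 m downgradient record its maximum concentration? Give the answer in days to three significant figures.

For the 1D instantaneous-source solution, setting ∂C/∂t = 0 at fixed x gives v²t² + 2Dt − x² = 0, so t = (√(D² + v²x²) − D)/v².
√(D² + v²x²) = √(1.2² + 1.0² × 60²) = 60.01; v² = 1.
t = (60.01 − 1.2)/1 = 58.8 days (vs. the pure-advection estimate x/v = 60.0 d).

58.8 days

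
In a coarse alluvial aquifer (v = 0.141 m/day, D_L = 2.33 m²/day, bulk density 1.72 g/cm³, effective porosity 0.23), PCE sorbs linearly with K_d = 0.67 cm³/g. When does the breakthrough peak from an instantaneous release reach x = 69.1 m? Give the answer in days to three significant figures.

2320 days

Retardation factor R = 1 + ρ_b·K_d/n = 1 + 1.72 × 0.67/0.23 = 6.010.
Sorption retards both mechanisms: v_R = v/R = 0.02346 m/day, D_R = D/R = 0.3877 m²/day.
Peak time from v_R²t² + 2D_R t − x² = 0: t = (√(D_R² + v_R²x²) − D_R)/v_R².
√(D_R² + v_R²x²) = √(0.3877² + 0.02346² × 69.1²) = 1.667; v_R² = 0.0005504.
t = (1.667 − 0.3877)/0.0005504 = 2320 days.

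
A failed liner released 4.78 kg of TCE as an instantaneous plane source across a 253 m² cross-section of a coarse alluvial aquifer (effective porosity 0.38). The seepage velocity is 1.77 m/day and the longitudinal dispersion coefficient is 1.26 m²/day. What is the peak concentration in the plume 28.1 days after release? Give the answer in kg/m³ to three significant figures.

The peak of an instantaneous 1D plume sits at x = vt; there the Gaussian factor is 1 and C_max = M/(n_e·A·√(4πDt)), where n_e·A is the pore area the mass is dissolved in.
√(4πDt) = √(4π × 1.26 × 28.1) = 21.09 m, so C_max = 4.78/(0.38 × 253 × 21.09) = 0.00236 kg/m³.

0.00236 kg/m³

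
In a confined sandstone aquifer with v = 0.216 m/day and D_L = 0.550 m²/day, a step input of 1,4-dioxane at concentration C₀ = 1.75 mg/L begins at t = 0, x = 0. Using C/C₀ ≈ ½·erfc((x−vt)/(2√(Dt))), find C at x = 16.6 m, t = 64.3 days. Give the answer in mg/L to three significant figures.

0.654 mg/L

For a continuous step input, C/C₀ ≈ ½·erfc((x−vt)/(2√(Dt))).
vt = 0.216 × 64.3 = 13.8888 m and 2√(Dt) = 2√(0.550 × 64.3) = 11.89 m.
Argument (x−vt)/(2√(Dt)) = (16.6 − 13.8888)/11.89 = 0.2280; ½·erfc(0.2280) = 0.3736.
C = 1.75 × 0.3736 = 0.654 mg/L.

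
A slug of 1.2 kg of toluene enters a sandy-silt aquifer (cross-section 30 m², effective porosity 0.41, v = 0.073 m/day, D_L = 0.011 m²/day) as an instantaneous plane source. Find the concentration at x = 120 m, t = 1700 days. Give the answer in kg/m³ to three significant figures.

0.00508 kg/m³

For an instantaneous plane source, C(x,t) = M/(n_e·A·√(4πDt)) · exp(−(x−vt)²/(4Dt)), with n_e·A the pore (flow) area.
Plume center vt = 0.073 × 1700 = 124.1 m, so the well at 120 m is 4.1 m upgradient of the peak.
√(4πDt) = 15.33 m, giving peak height M/(n_e·A·√(4πDt)) = 1.2/(0.41 × 30 × 15.33) = 0.006364 kg/m³.
(x−vt)²/(4Dt) = (-4.1)²/(4 × 0.011 × 1700) = 0.2247; exp(−0.2247) = 0.7988.
C = 0.006364 × 0.7988 = 0.00508 kg/m³.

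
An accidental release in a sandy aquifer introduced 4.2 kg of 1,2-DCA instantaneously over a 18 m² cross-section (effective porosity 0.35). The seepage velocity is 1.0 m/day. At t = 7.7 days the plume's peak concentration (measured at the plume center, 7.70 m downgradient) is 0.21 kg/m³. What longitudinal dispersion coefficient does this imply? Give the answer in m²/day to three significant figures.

At the plume center C_max = M/(n_e·A·√(4πDt)), so D = M²/(4πt·(n_e·A·C_max)²).
n_e·A·C_max = 0.35 × 18 × 0.21 = 1.323 kg/m.
D = 4.2²/(4π × 7.7 × 1.323²) = 0.104 m²/day.

0.104 m²/day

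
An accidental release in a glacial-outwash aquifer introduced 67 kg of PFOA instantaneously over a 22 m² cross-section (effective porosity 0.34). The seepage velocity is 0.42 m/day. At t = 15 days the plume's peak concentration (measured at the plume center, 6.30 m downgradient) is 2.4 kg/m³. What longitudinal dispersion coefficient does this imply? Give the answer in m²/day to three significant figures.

At the plume center C_max = M/(n_e·A·√(4πDt)), so D = M²/(4πt·(n_e·A·C_max)²).
n_e·A·C_max = 0.34 × 22 × 2.4 = 17.95 kg/m.
D = 67²/(4π × 15 × 17.95²) = 0.0739 m²/day.

0.0739 m²/day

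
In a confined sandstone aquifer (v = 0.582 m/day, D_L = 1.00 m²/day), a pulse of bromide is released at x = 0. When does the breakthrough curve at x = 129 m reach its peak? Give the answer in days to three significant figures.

219 days

For the 1D instantaneous-source solution, setting ∂C/∂t = 0 at fixed x gives v²t² + 2Dt − x² = 0, so t = (√(D² + v²x²) − D)/v².
√(D² + v²x²) = √(1.00² + 0.582² × 129²) = 75.08; v² = 0.338724.
t = (75.08 − 1.00)/0.338724 = 219 days (vs. the pure-advection estimate x/v = 222 d).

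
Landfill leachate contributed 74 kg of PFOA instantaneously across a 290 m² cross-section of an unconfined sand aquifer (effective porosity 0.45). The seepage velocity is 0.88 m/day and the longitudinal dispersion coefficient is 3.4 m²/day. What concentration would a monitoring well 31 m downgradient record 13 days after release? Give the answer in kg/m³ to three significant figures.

0.00276 kg/m³

For an instantaneous plane source, C(x,t) = M/(n_e·A·√(4πDt)) · exp(−(x−vt)²/(4Dt)), with n_e·A the pore (flow) area.
Plume center vt = 0.88 × 13 = 11.44 m, so the well at 31 m is 19.56 m downgradient of the peak.
√(4πDt) = 23.57 m, giving peak height M/(n_e·A·√(4πDt)) = 74/(0.45 × 290 × 23.57) = 0.02406 kg/m³.
(x−vt)²/(4Dt) = (19.56)²/(4 × 3.4 × 13) = 2.164; exp(−2.164) = 0.1149.
C = 0.02406 × 0.1149 = 0.00276 kg/m³.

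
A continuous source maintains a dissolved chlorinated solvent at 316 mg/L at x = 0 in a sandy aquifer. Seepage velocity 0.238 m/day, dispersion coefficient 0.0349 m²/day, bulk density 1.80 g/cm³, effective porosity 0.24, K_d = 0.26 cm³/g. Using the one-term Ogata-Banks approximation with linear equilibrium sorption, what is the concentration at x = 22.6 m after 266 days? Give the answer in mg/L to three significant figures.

103 mg/L

Retardation factor R = 1 + ρ_b·K_d/n = 1 + 1.80 × 0.26/0.24 = 2.950.
Sorption retards both mechanisms: v_R = v/R = 0.08068 m/day, D_R = D/R = 0.01183 m²/day.
v_R·t = 0.08068 × 266 = 21.46088 m; 2√(D_R t) = 3.548 m; argument = (22.6 − 21.46088)/3.548 = 0.3211.
C = C₀ × ½·erfc(0.3211) = 316 × 0.3249 = 103 mg/L.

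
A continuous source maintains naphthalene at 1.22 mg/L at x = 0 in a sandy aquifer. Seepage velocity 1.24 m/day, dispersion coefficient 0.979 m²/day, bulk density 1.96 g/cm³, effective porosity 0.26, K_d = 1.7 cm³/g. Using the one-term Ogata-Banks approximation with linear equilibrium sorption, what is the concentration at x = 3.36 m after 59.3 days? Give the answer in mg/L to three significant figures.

0.916 mg/L

Retardation factor R = 1 + ρ_b·K_d/n = 1 + 1.96 × 1.7/0.26 = 13.82.
Sorption retards both mechanisms: v_R = v/R = 0.08973 m/day, D_R = D/R = 0.07084 m²/day.
v_R·t = 0.08973 × 59.3 = 5.320989 m; 2√(D_R t) = 4.099 m; argument = (3.36 − 5.320989)/4.099 = -0.4784.
C = C₀ × ½·erfc(-0.4784) = 1.22 × 0.7507 = 0.916 mg/L.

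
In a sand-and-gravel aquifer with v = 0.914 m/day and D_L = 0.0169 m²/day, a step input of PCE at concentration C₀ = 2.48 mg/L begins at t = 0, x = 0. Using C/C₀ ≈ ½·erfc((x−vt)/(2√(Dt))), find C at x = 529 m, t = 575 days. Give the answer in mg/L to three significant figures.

0.538 mg/L

For a continuous step input, C/C₀ ≈ ½·erfc((x−vt)/(2√(Dt))).
vt = 0.914 × 575 = 525.55 m and 2√(Dt) = 2√(0.0169 × 575) = 6.235 m.
Argument (x−vt)/(2√(Dt)) = (529 − 525.55)/6.235 = 0.5533; ½·erfc(0.5533) = 0.2170.
C = 2.48 × 0.2170 = 0.538 mg/L.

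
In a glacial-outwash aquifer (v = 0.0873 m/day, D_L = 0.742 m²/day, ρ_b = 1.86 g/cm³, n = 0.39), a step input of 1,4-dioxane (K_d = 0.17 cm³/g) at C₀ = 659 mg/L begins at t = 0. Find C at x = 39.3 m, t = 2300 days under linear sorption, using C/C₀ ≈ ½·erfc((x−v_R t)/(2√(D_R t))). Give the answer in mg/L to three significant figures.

Retardation factor R = 1 + ρ_b·K_d/n = 1 + 1.86 × 0.17/0.39 = 1.811.
Sorption retards both mechanisms: v_R = v/R = 0.04821 m/day, D_R = D/R = 0.4097 m²/day.
v_R·t = 0.04821 × 2300 = 110.883 m; 2√(D_R t) = 61.39 m; argument = (39.3 − 110.883)/61.39 = -1.166.
C = C₀ × ½·erfc(-1.166) = 659 × 0.9504 = 626 mg/L.

626 mg/L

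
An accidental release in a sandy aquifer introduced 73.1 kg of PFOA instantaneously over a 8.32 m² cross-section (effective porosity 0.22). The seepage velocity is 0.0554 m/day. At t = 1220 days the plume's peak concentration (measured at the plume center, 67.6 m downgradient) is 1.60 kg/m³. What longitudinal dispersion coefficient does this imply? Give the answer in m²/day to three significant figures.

0.0406 m²/day

At the plume center C_max = M/(n_e·A·√(4πDt)), so D = M²/(4πt·(n_e·A·C_max)²).
n_e·A·C_max = 0.22 × 8.32 × 1.60 = 2.929 kg/m.
D = 73.1²/(4π × 1220 × 2.929²) = 0.0406 m²/day.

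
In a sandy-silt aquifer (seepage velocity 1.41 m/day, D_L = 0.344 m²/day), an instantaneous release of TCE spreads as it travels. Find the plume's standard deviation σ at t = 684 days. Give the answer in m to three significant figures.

21.7 m

Dispersive spreading gives a Gaussian with σ² = 2Dt; advection only shifts the center.
σ = √(2 × 0.344 × 684) = 21.7 m.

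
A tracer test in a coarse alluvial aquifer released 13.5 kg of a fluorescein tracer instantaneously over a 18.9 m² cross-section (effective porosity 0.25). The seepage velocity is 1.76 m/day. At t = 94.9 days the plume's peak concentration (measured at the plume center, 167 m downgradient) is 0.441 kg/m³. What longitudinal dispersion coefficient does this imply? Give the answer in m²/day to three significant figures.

At the plume center C_max = M/(n_e·A·√(4πDt)), so D = M²/(4πt·(n_e·A·C_max)²).
n_e·A·C_max = 0.25 × 18.9 × 0.441 = 2.084 kg/m.
D = 13.5²/(4π × 94.9 × 2.084²) = 0.0352 m²/day.

0.0352 m²/day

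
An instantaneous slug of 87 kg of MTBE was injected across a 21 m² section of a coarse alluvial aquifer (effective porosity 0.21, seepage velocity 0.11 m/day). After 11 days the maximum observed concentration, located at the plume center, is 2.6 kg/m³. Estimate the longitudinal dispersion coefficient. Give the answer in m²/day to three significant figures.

At the plume center C_max = M/(n_e·A·√(4πDt)), so D = M²/(4πt·(n_e·A·C_max)²).
n_e·A·C_max = 0.21 × 21 × 2.6 = 11.47 kg/m.
D = 87²/(4π × 11 × 11.47²) = 0.416 m²/day.

0.416 m²/day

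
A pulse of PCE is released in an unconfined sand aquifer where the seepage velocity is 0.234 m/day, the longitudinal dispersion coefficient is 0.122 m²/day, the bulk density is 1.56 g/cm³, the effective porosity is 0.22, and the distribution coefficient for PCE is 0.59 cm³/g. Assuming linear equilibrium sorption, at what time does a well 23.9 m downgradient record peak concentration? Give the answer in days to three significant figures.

Retardation factor R = 1 + ρ_b·K_d/n = 1 + 1.56 × 0.59/0.22 = 5.184.
Sorption retards both mechanisms: v_R = v/R = 0.04514 m/day, D_R = D/R = 0.02353 m²/day.
Peak time from v_R²t² + 2D_R t − x² = 0: t = (√(D_R² + v_R²x²) − D_R)/v_R².
√(D_R² + v_R²x²) = √(0.02353² + 0.04514² × 23.9²) = 1.079; v_R² = 0.002038.
t = (1.079 − 0.02353)/0.002038 = 518 days.

518 days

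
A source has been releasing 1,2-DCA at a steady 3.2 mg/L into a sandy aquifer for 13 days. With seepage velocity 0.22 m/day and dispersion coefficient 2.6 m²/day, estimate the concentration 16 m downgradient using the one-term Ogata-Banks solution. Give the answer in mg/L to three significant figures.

0.176 mg/L

For a continuous step input, C/C₀ ≈ ½·erfc((x−vt)/(2√(Dt))).
vt = 0.22 × 13 = 2.86 m and 2√(Dt) = 2√(2.6 × 13) = 11.63 m.
Argument (x−vt)/(2√(Dt)) = (16 − 2.86)/11.63 = 1.130; ½·erfc(1.130) = 0.05501.
C = 3.2 × 0.05501 = 0.176 mg/L.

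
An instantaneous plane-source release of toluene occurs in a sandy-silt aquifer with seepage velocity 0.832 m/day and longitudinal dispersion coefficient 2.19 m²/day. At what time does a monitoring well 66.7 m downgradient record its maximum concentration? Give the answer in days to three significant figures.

77.1 days

For the 1D instantaneous-source solution, setting ∂C/∂t = 0 at fixed x gives v²t² + 2Dt − x² = 0, so t = (√(D² + v²x²) − D)/v².
√(D² + v²x²) = √(2.19² + 0.832² × 66.7²) = 55.54; v² = 0.692224.
t = (55.54 − 2.19)/0.692224 = 77.1 days (vs. the pure-advection estimate x/v = 80.2 d).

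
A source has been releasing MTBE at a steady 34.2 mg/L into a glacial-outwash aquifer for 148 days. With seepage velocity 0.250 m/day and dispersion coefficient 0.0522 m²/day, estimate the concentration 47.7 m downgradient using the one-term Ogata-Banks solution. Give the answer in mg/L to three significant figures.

For a continuous step input, C/C₀ ≈ ½·erfc((x−vt)/(2√(Dt))).
vt = 0.250 × 148 = 37 m and 2√(Dt) = 2√(0.0522 × 148) = 5.559 m.
Argument (x−vt)/(2√(Dt)) = (47.7 − 37)/5.559 = 1.925; ½·erfc(1.925) = 0.003241.
C = 34.2 × 0.003241 = 0.111 mg/L.

0.111 mg/L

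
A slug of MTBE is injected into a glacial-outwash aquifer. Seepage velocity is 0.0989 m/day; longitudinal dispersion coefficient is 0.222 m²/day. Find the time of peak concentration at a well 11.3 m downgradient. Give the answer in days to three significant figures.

For the 1D instantaneous-source solution, setting ∂C/∂t = 0 at fixed x gives v²t² + 2Dt − x² = 0, so t = (√(D² + v²x²) − D)/v².
√(D² + v²x²) = √(0.222² + 0.0989² × 11.3²) = 1.139; v² = 0.00978121.
t = (1.139 − 0.222)/0.00978121 = 93.8 days (vs. the pure-advection estimate x/v = 114 d).

93.8 days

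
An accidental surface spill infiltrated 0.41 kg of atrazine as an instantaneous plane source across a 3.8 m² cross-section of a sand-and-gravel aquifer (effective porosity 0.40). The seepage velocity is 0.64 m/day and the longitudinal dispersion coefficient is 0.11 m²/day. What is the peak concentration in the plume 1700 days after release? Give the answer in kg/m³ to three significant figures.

The peak of an instantaneous 1D plume sits at x = vt; there the Gaussian factor is 1 and C_max = M/(n_e·A·√(4πDt)), where n_e·A is the pore area the mass is dissolved in.
√(4πDt) = √(4π × 0.11 × 1700) = 48.48 m, so C_max = 0.41/(0.40 × 3.8 × 48.48) = 0.00556 kg/m³.

0.00556 kg/m³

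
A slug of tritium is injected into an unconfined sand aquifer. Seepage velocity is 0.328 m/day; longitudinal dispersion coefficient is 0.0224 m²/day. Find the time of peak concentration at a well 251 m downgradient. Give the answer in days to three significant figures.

For the 1D instantaneous-source solution, setting ∂C/∂t = 0 at fixed x gives v²t² + 2Dt − x² = 0, so t = (√(D² + v²x²) − D)/v².
√(D² + v²x²) = √(0.0224² + 0.328² × 251²) = 82.33; v² = 0.107584.
t = (82.33 − 0.0224)/0.107584 = 765 days (vs. the pure-advection estimate x/v = 765 d).

765 days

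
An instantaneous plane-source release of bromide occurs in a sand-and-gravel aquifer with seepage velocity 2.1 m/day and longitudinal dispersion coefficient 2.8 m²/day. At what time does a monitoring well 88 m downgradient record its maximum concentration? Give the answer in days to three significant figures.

For the 1D instantaneous-source solution, setting ∂C/∂t = 0 at fixed x gives v²t² + 2Dt − x² = 0, so t = (√(D² + v²x²) − D)/v².
√(D² + v²x²) = √(2.8² + 2.1² × 88²) = 184.8; v² = 4.41.
t = (184.8 − 2.8)/4.41 = 41.3 days (vs. the pure-advection estimate x/v = 41.9 d).

41.3 days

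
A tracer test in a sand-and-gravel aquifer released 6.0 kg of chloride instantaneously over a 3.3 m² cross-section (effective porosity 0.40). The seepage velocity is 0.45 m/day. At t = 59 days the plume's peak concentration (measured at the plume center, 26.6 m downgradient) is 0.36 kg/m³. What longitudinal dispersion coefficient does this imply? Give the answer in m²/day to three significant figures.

At the plume center C_max = M/(n_e·A·√(4πDt)), so D = M²/(4πt·(n_e·A·C_max)²).
n_e·A·C_max = 0.40 × 3.3 × 0.36 = 0.4752 kg/m.
D = 6.0²/(4π × 59 × 0.4752²) = 0.215 m²/day.

0.215 m²/day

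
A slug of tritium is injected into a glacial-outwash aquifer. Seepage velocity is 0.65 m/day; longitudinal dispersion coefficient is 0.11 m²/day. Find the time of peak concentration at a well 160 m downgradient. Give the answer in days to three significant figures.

For the 1D instantaneous-source solution, setting ∂C/∂t = 0 at fixed x gives v²t² + 2Dt − x² = 0, so t = (√(D² + v²x²) − D)/v².
√(D² + v²x²) = √(0.11² + 0.65² × 160²) = 104.0; v² = 0.4225.
t = (104.0 − 0.11)/0.4225 = 246 days (vs. the pure-advection estimate x/v = 246 d).

246 days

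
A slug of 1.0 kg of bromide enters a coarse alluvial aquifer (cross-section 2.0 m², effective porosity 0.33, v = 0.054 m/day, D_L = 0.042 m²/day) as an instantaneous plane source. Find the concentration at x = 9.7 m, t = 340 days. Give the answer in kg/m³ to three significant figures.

For an instantaneous plane source, C(x,t) = M/(n_e·A·√(4πDt)) · exp(−(x−vt)²/(4Dt)), with n_e·A the pore (flow) area.
Plume center vt = 0.054 × 340 = 18.36 m, so the well at 9.7 m is 8.66 m upgradient of the peak.
√(4πDt) = 13.40 m, giving peak height M/(n_e·A·√(4πDt)) = 1.0/(0.33 × 2.0 × 13.40) = 0.1131 kg/m³.
(x−vt)²/(4Dt) = (-8.66)²/(4 × 0.042 × 340) = 1.313; exp(−1.313) = 0.2690.
C = 0.1131 × 0.2690 = 0.0304 kg/m³.

0.0304 kg/m³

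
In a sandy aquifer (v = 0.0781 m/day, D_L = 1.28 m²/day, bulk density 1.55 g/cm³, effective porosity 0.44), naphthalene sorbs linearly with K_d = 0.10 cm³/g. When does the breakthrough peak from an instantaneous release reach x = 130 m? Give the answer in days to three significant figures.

1980 days

Retardation factor R = 1 + ρ_b·K_d/n = 1 + 1.55 × 0.10/0.44 = 1.352.
Sorption retards both mechanisms: v_R = v/R = 0.05777 m/day, D_R = D/R = 0.9467 m²/day.
Peak time from v_R²t² + 2D_R t − x² = 0: t = (√(D_R² + v_R²x²) − D_R)/v_R².
√(D_R² + v_R²x²) = √(0.9467² + 0.05777² × 130²) = 7.570; v_R² = 0.003337.
t = (7.570 − 0.9467)/0.003337 = 1980 days.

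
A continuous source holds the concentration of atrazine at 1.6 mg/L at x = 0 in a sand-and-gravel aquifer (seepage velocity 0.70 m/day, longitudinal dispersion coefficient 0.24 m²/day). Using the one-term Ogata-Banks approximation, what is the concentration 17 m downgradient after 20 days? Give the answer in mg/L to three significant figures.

For a continuous step input, C/C₀ ≈ ½·erfc((x−vt)/(2√(Dt))).
vt = 0.70 × 20 = 14 m and 2√(Dt) = 2√(0.24 × 20) = 4.382 m.
Argument (x−vt)/(2√(Dt)) = (17 − 14)/4.382 = 0.6846; ½·erfc(0.6846) = 0.1665.
C = 1.6 × 0.1665 = 0.266 mg/L.

0.266 mg/L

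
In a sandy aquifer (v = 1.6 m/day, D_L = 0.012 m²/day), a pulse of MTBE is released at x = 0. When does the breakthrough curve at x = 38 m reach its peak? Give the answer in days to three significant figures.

For the 1D instantaneous-source solution, setting ∂C/∂t = 0 at fixed x gives v²t² + 2Dt − x² = 0, so t = (√(D² + v²x²) − D)/v².
√(D² + v²x²) = √(0.012² + 1.6² × 38²) = 60.80; v² = 2.56.
t = (60.80 − 0.012)/2.56 = 23.7 days (vs. the pure-advection estimate x/v = 23.8 d).

23.7 days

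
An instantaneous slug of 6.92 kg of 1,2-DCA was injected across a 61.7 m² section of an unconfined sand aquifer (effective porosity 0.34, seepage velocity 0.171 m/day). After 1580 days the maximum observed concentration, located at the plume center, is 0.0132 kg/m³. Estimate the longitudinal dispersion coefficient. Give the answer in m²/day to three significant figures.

0.0315 m²/day

At the plume center C_max = M/(n_e·A·√(4πDt)), so D = M²/(4πt·(n_e·A·C_max)²).
n_e·A·C_max = 0.34 × 61.7 × 0.0132 = 0.2769 kg/m.
D = 6.92²/(4π × 1580 × 0.2769²) = 0.0315 m²/day.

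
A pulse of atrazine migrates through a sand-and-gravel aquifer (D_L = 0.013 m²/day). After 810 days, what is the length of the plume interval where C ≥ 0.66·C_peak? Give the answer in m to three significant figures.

8.37 m

The plume is Gaussian with σ = √(2Dt) = √(2 × 0.013 × 810) = 4.589 m.
C/C_peak = exp(−Δx²/(2σ²)) = 0.66 ⇒ Δx = σ·√(−2 ln 0.66) = 4.589 × 0.9116 = 4.183 m.
Width = 2Δx = 8.37 m.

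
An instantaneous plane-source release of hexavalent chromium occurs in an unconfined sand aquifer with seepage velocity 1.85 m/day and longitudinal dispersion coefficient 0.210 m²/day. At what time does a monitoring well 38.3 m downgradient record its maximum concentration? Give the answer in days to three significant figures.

For the 1D instantaneous-source solution, setting ∂C/∂t = 0 at fixed x gives v²t² + 2Dt − x² = 0, so t = (√(D² + v²x²) − D)/v².
√(D² + v²x²) = √(0.210² + 1.85² × 38.3²) = 70.86; v² = 3.4225.
t = (70.86 − 0.210)/3.4225 = 20.6 days (vs. the pure-advection estimate x/v = 20.7 d).

20.6 days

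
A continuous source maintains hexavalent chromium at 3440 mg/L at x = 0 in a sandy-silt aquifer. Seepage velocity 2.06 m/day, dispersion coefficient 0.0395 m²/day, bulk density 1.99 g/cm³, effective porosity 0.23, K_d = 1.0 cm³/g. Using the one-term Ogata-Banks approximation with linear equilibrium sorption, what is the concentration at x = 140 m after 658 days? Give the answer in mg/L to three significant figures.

Retardation factor R = 1 + ρ_b·K_d/n = 1 + 1.99 × 1.0/0.23 = 9.652.
Sorption retards both mechanisms: v_R = v/R = 0.2134 m/day, D_R = D/R = 0.004092 m²/day.
v_R·t = 0.2134 × 658 = 140.4172 m; 2√(D_R t) = 3.282 m; argument = (140 − 140.4172)/3.282 = -0.1271.
C = C₀ × ½·erfc(-0.1271) = 3440 × 0.5713 = 1970 mg/L.

1970 mg/L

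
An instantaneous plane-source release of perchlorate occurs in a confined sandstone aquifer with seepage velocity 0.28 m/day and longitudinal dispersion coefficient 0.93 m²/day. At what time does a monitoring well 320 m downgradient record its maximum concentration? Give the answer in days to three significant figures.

For the 1D instantaneous-source solution, setting ∂C/∂t = 0 at fixed x gives v²t² + 2Dt − x² = 0, so t = (√(D² + v²x²) − D)/v².
√(D² + v²x²) = √(0.93² + 0.28² × 320²) = 89.60; v² = 0.0784.
t = (89.60 − 0.93)/0.0784 = 1130 days (vs. the pure-advection estimate x/v = 1140 d).

1130 days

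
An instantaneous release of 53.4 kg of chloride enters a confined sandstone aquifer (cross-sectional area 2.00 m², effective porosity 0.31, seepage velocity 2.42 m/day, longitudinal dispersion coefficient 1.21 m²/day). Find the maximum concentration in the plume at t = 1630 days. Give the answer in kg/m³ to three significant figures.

The peak of an instantaneous 1D plume sits at x = vt; there the Gaussian factor is 1 and C_max = M/(n_e·A·√(4πDt)), where n_e·A is the pore area the mass is dissolved in.
√(4πDt) = √(4π × 1.21 × 1630) = 157.4 m, so C_max = 53.4/(0.31 × 2.00 × 157.4) = 0.547 kg/m³.

0.547 kg/m³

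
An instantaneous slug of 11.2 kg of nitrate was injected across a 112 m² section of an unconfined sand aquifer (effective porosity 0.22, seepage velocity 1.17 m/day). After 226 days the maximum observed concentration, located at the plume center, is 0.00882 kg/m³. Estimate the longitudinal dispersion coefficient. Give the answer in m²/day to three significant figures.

0.935 m²/day

At the plume center C_max = M/(n_e·A·√(4πDt)), so D = M²/(4πt·(n_e·A·C_max)²).
n_e·A·C_max = 0.22 × 112 × 0.00882 = 0.2173 kg/m.
D = 11.2²/(4π × 226 × 0.2173²) = 0.935 m²/day.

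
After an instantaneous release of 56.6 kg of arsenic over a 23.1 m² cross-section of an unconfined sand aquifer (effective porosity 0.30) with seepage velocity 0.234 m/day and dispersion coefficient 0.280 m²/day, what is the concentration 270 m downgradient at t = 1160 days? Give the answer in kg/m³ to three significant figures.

For an instantaneous plane source, C(x,t) = M/(n_e·A·√(4πDt)) · exp(−(x−vt)²/(4Dt)), with n_e·A the pore (flow) area.
Plume center vt = 0.234 × 1160 = 271.44 m, so the well at 270 m is 1.44 m upgradient of the peak.
√(4πDt) = 63.89 m, giving peak height M/(n_e·A·√(4πDt)) = 56.6/(0.30 × 23.1 × 63.89) = 0.1278 kg/m³.
(x−vt)²/(4Dt) = (-1.44)²/(4 × 0.280 × 1160) = 0.001596; exp(−0.001596) = 0.9984.
C = 0.1278 × 0.9984 = 0.128 kg/m³.

0.128 kg/m³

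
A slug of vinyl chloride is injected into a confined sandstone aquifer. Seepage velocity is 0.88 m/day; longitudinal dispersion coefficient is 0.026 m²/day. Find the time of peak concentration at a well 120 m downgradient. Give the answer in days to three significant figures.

For the 1D instantaneous-source solution, setting ∂C/∂t = 0 at fixed x gives v²t² + 2Dt − x² = 0, so t = (√(D² + v²x²) − D)/v².
√(D² + v²x²) = √(0.026² + 0.88² × 120²) = 105.6; v² = 0.7744.
t = (105.6 − 0.026)/0.7744 = 136 days (vs. the pure-advection estimate x/v = 136 d).

136 days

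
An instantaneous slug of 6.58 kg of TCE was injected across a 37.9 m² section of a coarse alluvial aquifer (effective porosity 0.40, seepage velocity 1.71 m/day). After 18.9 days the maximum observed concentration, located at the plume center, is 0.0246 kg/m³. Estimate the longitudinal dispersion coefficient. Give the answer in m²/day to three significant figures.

At the plume center C_max = M/(n_e·A·√(4πDt)), so D = M²/(4πt·(n_e·A·C_max)²).
n_e·A·C_max = 0.40 × 37.9 × 0.0246 = 0.3729 kg/m.
D = 6.58²/(4π × 18.9 × 0.3729²) = 1.31 m²/day.

1.31 m²/day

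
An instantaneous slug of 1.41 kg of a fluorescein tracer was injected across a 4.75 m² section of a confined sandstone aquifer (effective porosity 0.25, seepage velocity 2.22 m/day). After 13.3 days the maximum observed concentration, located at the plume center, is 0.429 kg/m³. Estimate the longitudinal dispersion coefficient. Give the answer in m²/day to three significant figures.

0.0458 m²/day

At the plume center C_max = M/(n_e·A·√(4πDt)), so D = M²/(4πt·(n_e·A·C_max)²).
n_e·A·C_max = 0.25 × 4.75 × 0.429 = 0.5094 kg/m.
D = 1.41²/(4π × 13.3 × 0.5094²) = 0.0458 m²/day.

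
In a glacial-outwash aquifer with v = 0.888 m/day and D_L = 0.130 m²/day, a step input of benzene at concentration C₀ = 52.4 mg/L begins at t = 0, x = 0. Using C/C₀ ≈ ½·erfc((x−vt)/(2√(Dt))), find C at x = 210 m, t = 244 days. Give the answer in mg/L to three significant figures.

For a continuous step input, C/C₀ ≈ ½·erfc((x−vt)/(2√(Dt))).
vt = 0.888 × 244 = 216.672 m and 2√(Dt) = 2√(0.130 × 244) = 11.26 m.
Argument (x−vt)/(2√(Dt)) = (210 − 216.672)/11.26 = -0.5925; ½·erfc(-0.5925) = 0.7990.
C = 52.4 × 0.7990 = 41.9 mg/L.

41.9 mg/L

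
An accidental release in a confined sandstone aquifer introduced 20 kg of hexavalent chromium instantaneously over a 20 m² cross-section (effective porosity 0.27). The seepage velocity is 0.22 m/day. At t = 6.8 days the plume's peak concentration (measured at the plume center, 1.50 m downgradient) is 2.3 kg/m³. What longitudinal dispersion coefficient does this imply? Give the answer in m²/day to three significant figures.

0.0303 m²/day

At the plume center C_max = M/(n_e·A·√(4πDt)), so D = M²/(4πt·(n_e·A·C_max)²).
n_e·A·C_max = 0.27 × 20 × 2.3 = 12.42 kg/m.
D = 20²/(4π × 6.8 × 12.42²) = 0.0303 m²/day.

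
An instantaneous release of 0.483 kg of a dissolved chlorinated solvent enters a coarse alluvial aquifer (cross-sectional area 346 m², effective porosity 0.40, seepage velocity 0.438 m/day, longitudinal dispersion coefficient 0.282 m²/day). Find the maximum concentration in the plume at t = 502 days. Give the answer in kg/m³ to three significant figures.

The peak of an instantaneous 1D plume sits at x = vt; there the Gaussian factor is 1 and C_max = M/(n_e·A·√(4πDt)), where n_e·A is the pore area the mass is dissolved in.
√(4πDt) = √(4π × 0.282 × 502) = 42.18 m, so C_max = 0.483/(0.40 × 346 × 42.18) = 8.27e-05 kg/m³.

8.27e-05 kg/m³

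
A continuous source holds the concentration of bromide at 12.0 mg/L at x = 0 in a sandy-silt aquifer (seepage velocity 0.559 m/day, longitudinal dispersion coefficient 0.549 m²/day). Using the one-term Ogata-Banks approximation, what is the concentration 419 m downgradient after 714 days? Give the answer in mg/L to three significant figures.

For a continuous step input, C/C₀ ≈ ½·erfc((x−vt)/(2√(Dt))).
vt = 0.559 × 714 = 399.126 m and 2√(Dt) = 2√(0.549 × 714) = 39.60 m.
Argument (x−vt)/(2√(Dt)) = (419 − 399.126)/39.60 = 0.5019; ½·erfc(0.5019) = 0.2389.
C = 12.0 × 0.2389 = 2.87 mg/L.

2.87 mg/L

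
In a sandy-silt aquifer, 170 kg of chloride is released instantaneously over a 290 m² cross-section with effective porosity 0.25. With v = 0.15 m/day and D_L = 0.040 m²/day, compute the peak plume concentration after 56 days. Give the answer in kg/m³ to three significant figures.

The peak of an instantaneous 1D plume sits at x = vt; there the Gaussian factor is 1 and C_max = M/(n_e·A·√(4πDt)), where n_e·A is the pore area the mass is dissolved in.
√(4πDt) = √(4π × 0.040 × 56) = 5.306 m, so C_max = 170/(0.25 × 290 × 5.306) = 0.442 kg/m³.

0.442 kg/m³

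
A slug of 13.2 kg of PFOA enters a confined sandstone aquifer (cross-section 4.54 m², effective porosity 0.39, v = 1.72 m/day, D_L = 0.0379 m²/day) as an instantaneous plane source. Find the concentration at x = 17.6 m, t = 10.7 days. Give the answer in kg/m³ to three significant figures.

For an instantaneous plane source, C(x,t) = M/(n_e·A·√(4πDt)) · exp(−(x−vt)²/(4Dt)), with n_e·A the pore (flow) area.
Plume center vt = 1.72 × 10.7 = 18.404 m, so the well at 17.6 m is 0.804 m upgradient of the peak.
√(4πDt) = 2.257 m, giving peak height M/(n_e·A·√(4πDt)) = 13.2/(0.39 × 4.54 × 2.257) = 3.303 kg/m³.
(x−vt)²/(4Dt) = (-0.804)²/(4 × 0.0379 × 10.7) = 0.3985; exp(−0.3985) = 0.6713.
C = 3.303 × 0.6713 = 2.22 kg/m³.

2.22 kg/m³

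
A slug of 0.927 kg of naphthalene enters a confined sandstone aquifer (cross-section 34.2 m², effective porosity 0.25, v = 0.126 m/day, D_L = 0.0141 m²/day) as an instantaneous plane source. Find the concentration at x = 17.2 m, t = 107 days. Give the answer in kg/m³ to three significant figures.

0.00252 kg/m³

For an instantaneous plane source, C(x,t) = M/(n_e·A·√(4πDt)) · exp(−(x−vt)²/(4Dt)), with n_e·A the pore (flow) area.
Plume center vt = 0.126 × 107 = 13.482 m, so the well at 17.2 m is 3.718 m downgradient of the peak.
√(4πDt) = 4.354 m, giving peak height M/(n_e·A·√(4πDt)) = 0.927/(0.25 × 34.2 × 4.354) = 0.02490 kg/m³.
(x−vt)²/(4Dt) = (3.718)²/(4 × 0.0141 × 107) = 2.291; exp(−2.291) = 0.1012.
C = 0.02490 × 0.1012 = 0.00252 kg/m³.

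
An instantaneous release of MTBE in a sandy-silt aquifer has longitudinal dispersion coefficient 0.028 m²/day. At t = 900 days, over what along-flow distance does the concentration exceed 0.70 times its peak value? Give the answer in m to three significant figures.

The plume is Gaussian with σ = √(2Dt) = √(2 × 0.028 × 900) = 7.099 m.
C/C_peak = exp(−Δx²/(2σ²)) = 0.70 ⇒ Δx = σ·√(−2 ln 0.70) = 7.099 × 0.8446 = 5.996 m.
Width = 2Δx = 12.0 m.

12.0 m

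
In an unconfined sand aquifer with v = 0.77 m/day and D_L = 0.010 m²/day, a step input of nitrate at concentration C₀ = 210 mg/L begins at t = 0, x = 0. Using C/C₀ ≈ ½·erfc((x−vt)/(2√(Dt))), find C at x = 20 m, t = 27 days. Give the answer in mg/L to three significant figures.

180 mg/L

For a continuous step input, C/C₀ ≈ ½·erfc((x−vt)/(2√(Dt))).
vt = 0.77 × 27 = 20.79 m and 2√(Dt) = 2√(0.010 × 27) = 1.039 m.
Argument (x−vt)/(2√(Dt)) = (20 − 20.79)/1.039 = -0.7603; ½·erfc(-0.7603) = 0.8589.
C = 210 × 0.8589 = 180 mg/L.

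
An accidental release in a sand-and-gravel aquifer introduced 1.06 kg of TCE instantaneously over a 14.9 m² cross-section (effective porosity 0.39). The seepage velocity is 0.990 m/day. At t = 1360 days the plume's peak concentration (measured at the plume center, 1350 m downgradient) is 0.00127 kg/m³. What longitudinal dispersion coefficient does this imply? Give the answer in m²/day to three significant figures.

At the plume center C_max = M/(n_e·A·√(4πDt)), so D = M²/(4πt·(n_e·A·C_max)²).
n_e·A·C_max = 0.39 × 14.9 × 0.00127 = 0.007380 kg/m.
D = 1.06²/(4π × 1360 × 0.007380²) = 1.21 m²/day.

1.21 m²/day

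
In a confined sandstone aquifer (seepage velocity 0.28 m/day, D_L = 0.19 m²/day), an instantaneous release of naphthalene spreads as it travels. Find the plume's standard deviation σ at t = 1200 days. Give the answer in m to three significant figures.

21.4 m

Dispersive spreading gives a Gaussian with σ² = 2Dt; advection only shifts the center.
σ = √(2 × 0.19 × 1200) = 21.4 m.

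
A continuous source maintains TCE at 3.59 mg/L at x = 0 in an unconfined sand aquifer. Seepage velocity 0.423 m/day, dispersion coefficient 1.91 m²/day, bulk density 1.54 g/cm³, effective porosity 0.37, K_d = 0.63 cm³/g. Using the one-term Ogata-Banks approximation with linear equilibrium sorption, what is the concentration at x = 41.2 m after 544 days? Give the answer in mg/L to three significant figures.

2.96 mg/L

Retardation factor R = 1 + ρ_b·K_d/n = 1 + 1.54 × 0.63/0.37 = 3.622.
Sorption retards both mechanisms: v_R = v/R = 0.1168 m/day, D_R = D/R = 0.5273 m²/day.
v_R·t = 0.1168 × 544 = 63.5392 m; 2√(D_R t) = 33.87 m; argument = (41.2 − 63.5392)/33.87 = -0.6596.
C = C₀ × ½·erfc(-0.6596) = 3.59 × 0.8245 = 2.96 mg/L.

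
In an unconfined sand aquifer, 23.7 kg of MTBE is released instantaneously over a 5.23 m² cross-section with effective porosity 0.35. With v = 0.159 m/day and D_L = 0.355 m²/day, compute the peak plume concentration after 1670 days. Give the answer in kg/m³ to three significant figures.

0.150 kg/m³

The peak of an instantaneous 1D plume sits at x = vt; there the Gaussian factor is 1 and C_max = M/(n_e·A·√(4πDt)), where n_e·A is the pore area the mass is dissolved in.
√(4πDt) = √(4π × 0.355 × 1670) = 86.31 m, so C_max = 23.7/(0.35 × 5.23 × 86.31) = 0.150 kg/m³.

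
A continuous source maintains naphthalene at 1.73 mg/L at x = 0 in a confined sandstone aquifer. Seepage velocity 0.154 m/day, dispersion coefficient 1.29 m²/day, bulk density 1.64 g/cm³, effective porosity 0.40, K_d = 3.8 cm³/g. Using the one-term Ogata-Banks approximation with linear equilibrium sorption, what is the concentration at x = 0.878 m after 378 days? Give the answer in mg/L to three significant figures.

Retardation factor R = 1 + ρ_b·K_d/n = 1 + 1.64 × 3.8/0.40 = 16.58.
Sorption retards both mechanisms: v_R = v/R = 0.009288 m/day, D_R = D/R = 0.07780 m²/day.
v_R·t = 0.009288 × 378 = 3.510864 m; 2√(D_R t) = 10.85 m; argument = (0.878 − 3.510864)/10.85 = -0.2427.
C = C₀ × ½·erfc(-0.2427) = 1.73 × 0.6343 = 1.10 mg/L.

1.10 mg/L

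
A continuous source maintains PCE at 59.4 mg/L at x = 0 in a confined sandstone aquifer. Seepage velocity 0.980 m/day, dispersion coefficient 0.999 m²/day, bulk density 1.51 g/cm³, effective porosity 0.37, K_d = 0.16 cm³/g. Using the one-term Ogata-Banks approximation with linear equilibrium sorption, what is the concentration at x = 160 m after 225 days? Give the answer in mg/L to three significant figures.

Retardation factor R = 1 + ρ_b·K_d/n = 1 + 1.51 × 0.16/0.37 = 1.653.
Sorption retards both mechanisms: v_R = v/R = 0.5929 m/day, D_R = D/R = 0.6044 m²/day.
v_R·t = 0.5929 × 225 = 133.4025 m; 2√(D_R t) = 23.32 m; argument = (160 − 133.4025)/23.32 = 1.141.
C = C₀ × ½·erfc(1.141) = 59.4 × 0.05331 = 3.17 mg/L.

3.17 mg/L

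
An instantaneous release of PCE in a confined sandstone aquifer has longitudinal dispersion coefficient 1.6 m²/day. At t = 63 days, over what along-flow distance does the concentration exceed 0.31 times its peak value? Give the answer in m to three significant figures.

43.5 m

The plume is Gaussian with σ = √(2Dt) = √(2 × 1.6 × 63) = 14.20 m.
C/C_peak = exp(−Δx²/(2σ²)) = 0.31 ⇒ Δx = σ·√(−2 ln 0.31) = 14.20 × 1.530 = 21.73 m.
Width = 2Δx = 43.5 m.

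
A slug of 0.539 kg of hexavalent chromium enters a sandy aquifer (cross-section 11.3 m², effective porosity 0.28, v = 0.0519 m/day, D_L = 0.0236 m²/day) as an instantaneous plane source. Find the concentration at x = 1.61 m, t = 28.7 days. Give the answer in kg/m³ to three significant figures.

0.0581 kg/m³

For an instantaneous plane source, C(x,t) = M/(n_e·A·√(4πDt)) · exp(−(x−vt)²/(4Dt)), with n_e·A the pore (flow) area.
Plume center vt = 0.0519 × 28.7 = 1.48953 m, so the well at 1.61 m is 0.12047 m downgradient of the peak.
√(4πDt) = 2.917 m, giving peak height M/(n_e·A·√(4πDt)) = 0.539/(0.28 × 11.3 × 2.917) = 0.05840 kg/m³.
(x−vt)²/(4Dt) = (0.12047)²/(4 × 0.0236 × 28.7) = 0.005357; exp(−0.005357) = 0.9947.
C = 0.05840 × 0.9947 = 0.0581 kg/m³.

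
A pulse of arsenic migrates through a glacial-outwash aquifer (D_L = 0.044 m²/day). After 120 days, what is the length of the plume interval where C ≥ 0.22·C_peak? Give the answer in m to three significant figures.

The plume is Gaussian with σ = √(2Dt) = √(2 × 0.044 × 120) = 3.250 m.
C/C_peak = exp(−Δx²/(2σ²)) = 0.22 ⇒ Δx = σ·√(−2 ln 0.22) = 3.250 × 1.740 = 5.655 m.
Width = 2Δx = 11.3 m.

11.3 m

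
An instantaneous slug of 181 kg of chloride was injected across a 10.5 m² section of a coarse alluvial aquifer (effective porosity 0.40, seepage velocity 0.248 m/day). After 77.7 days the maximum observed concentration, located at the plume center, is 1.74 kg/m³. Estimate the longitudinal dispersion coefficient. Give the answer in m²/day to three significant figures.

At the plume center C_max = M/(n_e·A·√(4πDt)), so D = M²/(4πt·(n_e·A·C_max)²).
n_e·A·C_max = 0.40 × 10.5 × 1.74 = 7.308 kg/m.
D = 181²/(4π × 77.7 × 7.308²) = 0.628 m²/day.

0.628 m²/day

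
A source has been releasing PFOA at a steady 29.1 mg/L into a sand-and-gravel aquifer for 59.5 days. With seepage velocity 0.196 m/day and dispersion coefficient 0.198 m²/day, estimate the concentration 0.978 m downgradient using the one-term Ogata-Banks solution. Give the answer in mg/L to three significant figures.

For a continuous step input, C/C₀ ≈ ½·erfc((x−vt)/(2√(Dt))).
vt = 0.196 × 59.5 = 11.662 m and 2√(Dt) = 2√(0.198 × 59.5) = 6.865 m.
Argument (x−vt)/(2√(Dt)) = (0.978 − 11.662)/6.865 = -1.556; ½·erfc(-1.556) = 0.9861.
C = 29.1 × 0.9861 = 28.7 mg/L.

28.7 mg/L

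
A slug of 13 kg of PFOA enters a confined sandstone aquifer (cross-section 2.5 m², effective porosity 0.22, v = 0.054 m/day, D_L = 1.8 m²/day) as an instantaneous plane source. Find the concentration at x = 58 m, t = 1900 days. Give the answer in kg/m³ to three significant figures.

0.0986 kg/m³

For an instantaneous plane source, C(x,t) = M/(n_e·A·√(4πDt)) · exp(−(x−vt)²/(4Dt)), with n_e·A the pore (flow) area.
Plume center vt = 0.054 × 1900 = 102.6 m, so the well at 58 m is 44.6 m upgradient of the peak.
√(4πDt) = 207.3 m, giving peak height M/(n_e·A·√(4πDt)) = 13/(0.22 × 2.5 × 207.3) = 0.1140 kg/m³.
(x−vt)²/(4Dt) = (-44.6)²/(4 × 1.8 × 1900) = 0.1454; exp(−0.1454) = 0.8647.
C = 0.1140 × 0.8647 = 0.0986 kg/m³.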